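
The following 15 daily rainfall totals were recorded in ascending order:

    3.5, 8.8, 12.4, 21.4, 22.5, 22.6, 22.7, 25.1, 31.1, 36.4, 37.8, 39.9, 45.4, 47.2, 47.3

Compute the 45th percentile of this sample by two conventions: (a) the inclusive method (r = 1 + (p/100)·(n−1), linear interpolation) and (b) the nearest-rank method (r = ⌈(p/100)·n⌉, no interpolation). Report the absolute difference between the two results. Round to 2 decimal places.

n = 15.
(a) r = 7.3; between ranks 7 (22.7) and 8 (25.1): 23.42.
(b) the nearest-rank method: rank 7 → 22.7.
|23.42 − 22.7| = 0.72.

0.72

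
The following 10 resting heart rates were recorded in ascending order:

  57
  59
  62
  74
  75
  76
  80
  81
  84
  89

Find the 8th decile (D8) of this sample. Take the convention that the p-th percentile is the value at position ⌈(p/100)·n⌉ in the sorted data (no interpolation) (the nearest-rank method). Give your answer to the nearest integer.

n = 10.
Position = ⌈80/100 · 10⌉ = ⌈8⌉ = 8.
The value at rank 8 is 81.

81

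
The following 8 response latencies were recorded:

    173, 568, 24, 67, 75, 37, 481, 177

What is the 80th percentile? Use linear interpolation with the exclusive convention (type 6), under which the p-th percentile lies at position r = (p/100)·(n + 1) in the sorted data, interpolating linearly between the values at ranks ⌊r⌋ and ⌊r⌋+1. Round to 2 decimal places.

498.40

Sorted: 24, 37, 67, 75, 173, 177, 481, 568.
n = 8.
r = (80/100)·(8 + 1) = 7.2.
Rank 7 is 481 and rank 8 is 568.
Interpolate: 481 + 0.2·(568 − 481) = 481 + 0.2·87 = 498.4.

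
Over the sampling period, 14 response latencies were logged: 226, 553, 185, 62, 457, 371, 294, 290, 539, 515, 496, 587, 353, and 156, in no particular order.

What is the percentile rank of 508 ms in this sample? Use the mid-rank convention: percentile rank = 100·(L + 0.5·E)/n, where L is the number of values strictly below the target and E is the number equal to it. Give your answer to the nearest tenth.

Sorted: 62, 156, 185, 226, 290, 294, 353, 371, 457, 496, 515, 539, 553, 587.
Count below 508: L = 10; count equal: E = 0; n = 14.
Percentile rank = 100·(10 + 0.5·0)/14 = 100·10/14 = 71.43.

71.4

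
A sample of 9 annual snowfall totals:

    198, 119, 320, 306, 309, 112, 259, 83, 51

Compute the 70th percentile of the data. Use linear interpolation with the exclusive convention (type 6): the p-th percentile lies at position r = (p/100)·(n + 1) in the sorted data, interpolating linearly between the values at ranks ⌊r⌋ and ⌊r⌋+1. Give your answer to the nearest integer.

306

Sorted: 51, 83, 112, 119, 198, 259, 306, 309, 320.
n = 9.
r = (70/100)·(9 + 1) = 7.
r is an integer, so P70 is the value at rank 7: 306.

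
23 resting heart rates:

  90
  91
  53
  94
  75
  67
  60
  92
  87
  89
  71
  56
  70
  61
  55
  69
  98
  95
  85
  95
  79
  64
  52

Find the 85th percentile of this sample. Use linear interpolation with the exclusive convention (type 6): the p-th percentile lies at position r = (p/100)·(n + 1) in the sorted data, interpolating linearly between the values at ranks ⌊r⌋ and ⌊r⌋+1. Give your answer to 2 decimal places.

94.40

Sorted: 52, 53, 55, 56, 60, 61, 64, 67, 69, 70, 71, 75, 79, 85, 87, 89, 90, 91, 92, 94, 95, 95, 98.
n = 23.
r = (85/100)·(23 + 1) = 20.4.
Rank 20 is 94 and rank 21 is 95.
Interpolate: 94 + 0.4·(95 − 94) = 94 + 0.4·1 = 94.4.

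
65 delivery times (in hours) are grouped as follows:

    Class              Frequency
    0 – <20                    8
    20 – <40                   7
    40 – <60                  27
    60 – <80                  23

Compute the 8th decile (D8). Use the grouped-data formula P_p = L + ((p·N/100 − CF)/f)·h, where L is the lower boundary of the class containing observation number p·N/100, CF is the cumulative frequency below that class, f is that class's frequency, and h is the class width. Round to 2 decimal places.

N = 65; target position k = 80/100 · 65 = 52.
Cumulative frequencies: 8, 15, 42, 65.
Observation 52 falls in the class 60 – <80.
L = 60, CF = 42, f = 23, h = 20.
P80 = 60 + ((52 − 42)/23)·20 = 60 + 8.69565 = 68.6957.

68.70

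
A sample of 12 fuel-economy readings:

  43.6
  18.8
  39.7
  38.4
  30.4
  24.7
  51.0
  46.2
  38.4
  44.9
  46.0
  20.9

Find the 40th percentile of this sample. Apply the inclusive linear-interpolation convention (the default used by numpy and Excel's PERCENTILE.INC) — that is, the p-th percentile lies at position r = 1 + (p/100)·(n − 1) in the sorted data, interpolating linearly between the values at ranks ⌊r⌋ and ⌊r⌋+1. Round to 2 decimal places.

Sorted: 18.8, 20.9, 24.7, 30.4, 38.4, 38.4, 39.7, 43.6, 44.9, 46.0, 46.2, 51.0.
n = 12.
r = 1 + (40/100)·(12 − 1) = 1 + 4.4 = 5.4.
Rank 5 is 38.4 and rank 6 is 38.4.
Interpolate: 38.4 + 0.4·(38.4 − 38.4) = 38.4 + 0.4·0 = 38.4.

38.40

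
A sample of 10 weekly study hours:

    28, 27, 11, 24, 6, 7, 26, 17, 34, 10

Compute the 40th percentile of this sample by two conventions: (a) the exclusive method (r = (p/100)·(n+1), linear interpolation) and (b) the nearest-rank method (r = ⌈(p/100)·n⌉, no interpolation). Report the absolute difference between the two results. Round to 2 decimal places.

2.40

Sorted: 6, 7, 10, 11, 17, 24, 26, 27, 28, 34.
n = 10.
(a) r = 4.4; between ranks 4 (11) and 5 (17): 13.4.
(b) the nearest-rank method: rank 4 → 11.
|13.4 − 11| = 2.4.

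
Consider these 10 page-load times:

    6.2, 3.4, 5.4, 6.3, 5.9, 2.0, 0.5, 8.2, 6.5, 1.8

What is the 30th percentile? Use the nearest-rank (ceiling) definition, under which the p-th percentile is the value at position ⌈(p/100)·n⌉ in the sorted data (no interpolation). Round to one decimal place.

2.0

Sorted: 0.5, 1.8, 2.0, 3.4, 5.4, 5.9, 6.2, 6.3, 6.5, 8.2.
n = 10.
Position = ⌈30/100 · 10⌉ = ⌈3⌉ = 3.
The value at rank 3 is 2.0.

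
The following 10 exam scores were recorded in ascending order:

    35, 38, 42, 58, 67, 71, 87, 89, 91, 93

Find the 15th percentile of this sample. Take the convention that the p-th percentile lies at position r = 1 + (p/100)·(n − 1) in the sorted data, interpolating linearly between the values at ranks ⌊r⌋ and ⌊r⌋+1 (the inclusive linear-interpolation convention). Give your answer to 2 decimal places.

39.40

n = 10.
r = 1 + (15/100)·(10 − 1) = 1 + 1.35 = 2.35.
Rank 2 is 38 and rank 3 is 42.
Interpolate: 38 + 0.35·(42 − 38) = 38 + 0.35·4 = 39.4.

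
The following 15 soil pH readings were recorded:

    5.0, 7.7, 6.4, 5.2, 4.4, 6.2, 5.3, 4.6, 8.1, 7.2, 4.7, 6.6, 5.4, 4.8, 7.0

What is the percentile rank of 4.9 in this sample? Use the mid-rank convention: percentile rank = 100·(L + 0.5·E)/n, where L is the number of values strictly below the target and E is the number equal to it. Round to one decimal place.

26.7

Sorted: 4.4, 4.6, 4.7, 4.8, 5.0, 5.2, 5.3, 5.4, 6.2, 6.4, 6.6, 7.0, 7.2, 7.7, 8.1.
Count below 4.9: L = 4; count equal: E = 0; n = 15.
Percentile rank = 100·(4 + 0.5·0)/15 = 100·4/15 = 26.67.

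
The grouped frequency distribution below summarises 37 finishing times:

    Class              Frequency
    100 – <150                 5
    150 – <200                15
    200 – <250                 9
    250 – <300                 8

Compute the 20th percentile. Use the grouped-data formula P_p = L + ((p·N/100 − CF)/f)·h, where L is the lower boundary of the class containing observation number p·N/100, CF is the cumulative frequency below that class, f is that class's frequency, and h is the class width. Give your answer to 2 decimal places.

N = 37; target position k = 20/100 · 37 = 7.4.
Cumulative frequencies: 5, 20, 29, 37.
Observation 7.4 falls in the class 150 – <200.
L = 150, CF = 5, f = 15, h = 50.
P20 = 150 + ((7.4 − 5)/15)·50 = 150 + 8 = 158.

158.00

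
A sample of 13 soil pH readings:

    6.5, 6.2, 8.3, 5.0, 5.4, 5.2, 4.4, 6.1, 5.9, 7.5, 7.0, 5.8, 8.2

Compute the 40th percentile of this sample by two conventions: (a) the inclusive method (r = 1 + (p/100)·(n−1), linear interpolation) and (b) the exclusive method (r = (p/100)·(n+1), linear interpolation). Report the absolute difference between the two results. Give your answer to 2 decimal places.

0.02

Sorted: 4.4, 5.0, 5.2, 5.4, 5.8, 5.9, 6.1, 6.2, 6.5, 7.0, 7.5, 8.2, 8.3.
n = 13.
(a) r = 5.8; between ranks 5 (5.8) and 6 (5.9): 5.88.
(b) r = 5.6; between ranks 5 (5.8) and 6 (5.9): 5.86.
|5.88 − 5.86| = 0.02.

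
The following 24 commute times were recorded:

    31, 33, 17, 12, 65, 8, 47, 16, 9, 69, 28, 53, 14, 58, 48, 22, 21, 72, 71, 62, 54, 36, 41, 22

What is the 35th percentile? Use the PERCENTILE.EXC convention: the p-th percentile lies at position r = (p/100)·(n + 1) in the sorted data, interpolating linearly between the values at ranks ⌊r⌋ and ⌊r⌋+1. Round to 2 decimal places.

22.00

Sorted: 8, 9, 12, 14, 16, 17, 21, 22, 22, 28, 31, 33, 36, 41, 47, 48, 53, 54, 58, 62, 65, 69, 71, 72.
n = 24.
r = (35/100)·(24 + 1) = 8.75.
Rank 8 is 22 and rank 9 is 22.
Interpolate: 22 + 0.75·(22 − 22) = 22 + 0.75·0 = 22.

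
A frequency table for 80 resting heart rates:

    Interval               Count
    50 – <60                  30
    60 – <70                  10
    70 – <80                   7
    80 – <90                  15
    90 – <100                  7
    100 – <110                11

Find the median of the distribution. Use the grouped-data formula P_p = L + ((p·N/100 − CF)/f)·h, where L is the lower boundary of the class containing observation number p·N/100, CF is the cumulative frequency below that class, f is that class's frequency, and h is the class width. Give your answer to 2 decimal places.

N = 80; target position k = 50/100 · 80 = 40.
Cumulative frequencies: 30, 40, 47, 62, 69, 80.
Observation 40 falls in the class 60 – <70.
L = 60, CF = 30, f = 10, h = 10.
P50 = 60 + ((40 − 30)/10)·10 = 60 + 10 = 70.

70.00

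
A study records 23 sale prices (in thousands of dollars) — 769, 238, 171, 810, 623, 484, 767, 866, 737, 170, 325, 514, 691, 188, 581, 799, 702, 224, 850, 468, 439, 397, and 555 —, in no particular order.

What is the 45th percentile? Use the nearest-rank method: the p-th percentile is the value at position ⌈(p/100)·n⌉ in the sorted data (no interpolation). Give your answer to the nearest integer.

Sorted: 170, 171, 188, 224, 238, 325, 397, 439, 468, 484, 514, 555, 581, 623, 691, 702, 737, 767, 769, 799, 810, 850, 866.
n = 23.
Position = ⌈45/100 · 23⌉ = ⌈10.35⌉ = 11.
The value at rank 11 is 514.

514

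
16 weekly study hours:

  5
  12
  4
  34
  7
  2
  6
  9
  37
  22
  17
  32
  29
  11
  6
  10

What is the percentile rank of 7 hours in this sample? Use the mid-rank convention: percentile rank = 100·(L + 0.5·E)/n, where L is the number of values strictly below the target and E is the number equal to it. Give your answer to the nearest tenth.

34.4

Sorted: 2, 4, 5, 6, 6, 7, 9, 10, 11, 12, 17, 22, 29, 32, 34, 37.
Count below 7: L = 5; count equal: E = 1; n = 16.
Percentile rank = 100·(5 + 0.5·1)/16 = 100·5.5/16 = 34.38.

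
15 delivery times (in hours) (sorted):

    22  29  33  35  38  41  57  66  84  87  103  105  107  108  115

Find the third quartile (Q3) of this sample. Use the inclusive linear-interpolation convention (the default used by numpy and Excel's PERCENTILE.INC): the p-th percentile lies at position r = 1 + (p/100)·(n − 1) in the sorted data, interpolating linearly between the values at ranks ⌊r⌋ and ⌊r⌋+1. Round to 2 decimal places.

104.00

n = 15.
r = 1 + (75/100)·(15 − 1) = 1 + 10.5 = 11.5.
Rank 11 is 103 and rank 12 is 105.
Interpolate: 103 + 0.5·(105 − 103) = 103 + 0.5·2 = 104.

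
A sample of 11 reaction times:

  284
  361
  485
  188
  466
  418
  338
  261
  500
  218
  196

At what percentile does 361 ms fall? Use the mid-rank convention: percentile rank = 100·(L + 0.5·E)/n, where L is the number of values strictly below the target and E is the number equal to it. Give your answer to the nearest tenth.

59.1

Sorted: 188, 196, 218, 261, 284, 338, 361, 418, 466, 485, 500.
Count below 361: L = 6; count equal: E = 1; n = 11.
Percentile rank = 100·(6 + 0.5·1)/11 = 100·6.5/11 = 59.09.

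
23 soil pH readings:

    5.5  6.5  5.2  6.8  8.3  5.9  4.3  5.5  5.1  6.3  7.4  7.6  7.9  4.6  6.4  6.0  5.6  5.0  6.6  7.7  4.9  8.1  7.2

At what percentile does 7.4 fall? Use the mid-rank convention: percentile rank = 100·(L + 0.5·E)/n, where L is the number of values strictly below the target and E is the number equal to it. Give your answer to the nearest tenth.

Sorted: 4.3, 4.6, 4.9, 5.0, 5.1, 5.2, 5.5, 5.5, 5.6, 5.9, 6.0, 6.3, 6.4, 6.5, 6.6, 6.8, 7.2, 7.4, 7.6, 7.7, 7.9, 8.1, 8.3.
Count below 7.4: L = 17; count equal: E = 1; n = 23.
Percentile rank = 100·(17 + 0.5·1)/23 = 100·17.5/23 = 76.09.

76.1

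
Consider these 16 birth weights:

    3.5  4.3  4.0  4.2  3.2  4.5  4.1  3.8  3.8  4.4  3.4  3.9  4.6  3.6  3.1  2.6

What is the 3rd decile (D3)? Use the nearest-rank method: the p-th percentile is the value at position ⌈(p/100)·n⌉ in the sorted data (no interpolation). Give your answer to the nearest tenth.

Sorted: 2.6, 3.1, 3.2, 3.4, 3.5, 3.6, 3.8, 3.8, 3.9, 4.0, 4.1, 4.2, 4.3, 4.4, 4.5, 4.6.
n = 16.
Position = ⌈30/100 · 16⌉ = ⌈4.8⌉ = 5.
The value at rank 5 is 3.5.

3.5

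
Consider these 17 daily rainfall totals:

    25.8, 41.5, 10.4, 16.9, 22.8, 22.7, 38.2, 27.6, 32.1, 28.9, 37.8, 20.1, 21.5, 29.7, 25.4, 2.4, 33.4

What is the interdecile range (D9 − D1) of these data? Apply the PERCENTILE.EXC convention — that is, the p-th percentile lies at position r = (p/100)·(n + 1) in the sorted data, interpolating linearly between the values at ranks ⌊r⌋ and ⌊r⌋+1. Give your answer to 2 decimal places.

30.06

Sorted: 2.4, 10.4, 16.9, 20.1, 21.5, 22.7, 22.8, 25.4, 25.8, 27.6, 28.9, 29.7, 32.1, 33.4, 37.8, 38.2, 41.5.
n = 17.
P10: r = 1.8; ranks 1–2 are 2.4, 10.4; interpolating gives 8.8.
P90: r = 16.2; ranks 16–17 are 38.2, 41.5; interpolating gives 38.86.
Difference: 38.86 − 8.8 = 30.06.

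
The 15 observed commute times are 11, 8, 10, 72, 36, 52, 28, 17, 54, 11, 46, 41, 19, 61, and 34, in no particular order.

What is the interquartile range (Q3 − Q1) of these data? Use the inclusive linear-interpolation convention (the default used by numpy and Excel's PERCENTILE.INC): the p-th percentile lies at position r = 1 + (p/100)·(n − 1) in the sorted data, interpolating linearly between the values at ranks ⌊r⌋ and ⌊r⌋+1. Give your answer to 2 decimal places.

Sorted: 8, 10, 11, 11, 17, 19, 28, 34, 36, 41, 46, 52, 54, 61, 72.
n = 15.
P25: r = 4.5; ranks 4–5 are 11, 17; interpolating gives 14.
P75: r = 11.5; ranks 11–12 are 46, 52; interpolating gives 49.
Difference: 49 − 14 = 35.

35.00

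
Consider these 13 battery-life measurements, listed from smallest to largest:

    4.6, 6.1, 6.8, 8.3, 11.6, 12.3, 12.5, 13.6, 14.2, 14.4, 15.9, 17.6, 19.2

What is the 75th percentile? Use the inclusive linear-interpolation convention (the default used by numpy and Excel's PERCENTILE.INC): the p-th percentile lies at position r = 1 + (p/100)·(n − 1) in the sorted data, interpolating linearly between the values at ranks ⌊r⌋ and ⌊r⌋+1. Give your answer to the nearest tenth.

n = 13.
r = 1 + (75/100)·(13 − 1) = 1 + 9 = 10.
r is an integer, so P75 is the value at rank 10: 14.4.

14.4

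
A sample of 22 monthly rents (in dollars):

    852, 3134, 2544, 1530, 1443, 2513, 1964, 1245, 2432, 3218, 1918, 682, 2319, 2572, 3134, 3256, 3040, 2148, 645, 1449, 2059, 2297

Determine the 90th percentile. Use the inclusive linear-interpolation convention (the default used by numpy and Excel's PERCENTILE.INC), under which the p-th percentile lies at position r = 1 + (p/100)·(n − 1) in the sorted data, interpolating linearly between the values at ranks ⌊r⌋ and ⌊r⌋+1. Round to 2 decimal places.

3134.00

Sorted: 645, 682, 852, 1245, 1443, 1449, 1530, 1918, 1964, 2059, 2148, 2297, 2319, 2432, 2513, 2544, 2572, 3040, 3134, 3134, 3218, 3256.
n = 22.
r = 1 + (90/100)·(22 − 1) = 1 + 18.9 = 19.9.
Rank 19 is 3134 and rank 20 is 3134.
Interpolate: 3134 + 0.9·(3134 − 3134) = 3134 + 0.9·0 = 3134.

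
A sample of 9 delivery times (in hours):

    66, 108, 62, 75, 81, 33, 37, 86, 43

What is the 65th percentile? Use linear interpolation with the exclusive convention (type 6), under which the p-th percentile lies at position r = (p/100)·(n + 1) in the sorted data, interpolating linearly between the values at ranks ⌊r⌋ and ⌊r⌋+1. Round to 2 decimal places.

78.00

Sorted: 33, 37, 43, 62, 66, 75, 81, 86, 108.
n = 9.
r = (65/100)·(9 + 1) = 6.5.
Rank 6 is 75 and rank 7 is 81.
Interpolate: 75 + 0.5·(81 − 75) = 75 + 0.5·6 = 78.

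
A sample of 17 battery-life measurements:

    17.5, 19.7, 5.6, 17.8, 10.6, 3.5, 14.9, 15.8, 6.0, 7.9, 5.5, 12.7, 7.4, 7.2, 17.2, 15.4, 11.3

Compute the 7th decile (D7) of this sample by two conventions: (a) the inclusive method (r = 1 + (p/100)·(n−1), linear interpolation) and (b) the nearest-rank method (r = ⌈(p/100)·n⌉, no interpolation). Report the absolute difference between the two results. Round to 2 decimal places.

Sorted: 3.5, 5.5, 5.6, 6.0, 7.2, 7.4, 7.9, 10.6, 11.3, 12.7, 14.9, 15.4, 15.8, 17.2, 17.5, 17.8, 19.7.
n = 17.
(a) r = 12.2; between ranks 12 (15.4) and 13 (15.8): 15.48.
(b) the nearest-rank method: rank 12 → 15.4.
|15.48 − 15.4| = 0.08.

0.08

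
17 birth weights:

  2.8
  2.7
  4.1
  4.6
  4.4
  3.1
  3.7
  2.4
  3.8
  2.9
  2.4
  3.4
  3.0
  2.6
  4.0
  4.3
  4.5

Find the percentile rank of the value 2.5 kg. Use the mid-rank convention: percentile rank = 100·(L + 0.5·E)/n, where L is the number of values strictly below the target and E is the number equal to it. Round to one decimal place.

11.8

Sorted: 2.4, 2.4, 2.6, 2.7, 2.8, 2.9, 3.0, 3.1, 3.4, 3.7, 3.8, 4.0, 4.1, 4.3, 4.4, 4.5, 4.6.
Count below 2.5: L = 2; count equal: E = 0; n = 17.
Percentile rank = 100·(2 + 0.5·0)/17 = 100·2/17 = 11.76.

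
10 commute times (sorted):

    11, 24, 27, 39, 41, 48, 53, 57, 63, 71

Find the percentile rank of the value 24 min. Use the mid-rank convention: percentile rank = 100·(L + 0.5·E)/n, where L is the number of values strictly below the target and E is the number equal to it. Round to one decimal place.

Count below 24: L = 1; count equal: E = 1; n = 10.
Percentile rank = 100·(1 + 0.5·1)/10 = 100·1.5/10 = 15.

15.0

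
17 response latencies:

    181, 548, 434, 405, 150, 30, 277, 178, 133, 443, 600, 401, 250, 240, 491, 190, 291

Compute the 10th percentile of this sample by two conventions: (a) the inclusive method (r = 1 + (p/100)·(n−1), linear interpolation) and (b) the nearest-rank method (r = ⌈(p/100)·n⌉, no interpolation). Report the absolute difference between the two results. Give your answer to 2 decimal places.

Sorted: 30, 133, 150, 178, 181, 190, 240, 250, 277, 291, 401, 405, 434, 443, 491, 548, 600.
n = 17.
(a) r = 2.6; between ranks 2 (133) and 3 (150): 143.2.
(b) the nearest-rank method: rank 2 → 133.
|143.2 − 133| = 10.2.

10.20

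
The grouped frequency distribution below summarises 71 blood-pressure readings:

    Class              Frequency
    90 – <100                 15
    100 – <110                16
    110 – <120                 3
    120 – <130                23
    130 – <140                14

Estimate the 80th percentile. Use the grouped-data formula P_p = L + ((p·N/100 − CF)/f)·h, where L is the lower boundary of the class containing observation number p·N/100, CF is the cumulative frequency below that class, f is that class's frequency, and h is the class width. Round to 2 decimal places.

129.91

N = 71; target position k = 80/100 · 71 = 56.8.
Cumulative frequencies: 15, 31, 34, 57, 71.
Observation 56.8 falls in the class 120 – <130.
L = 120, CF = 34, f = 23, h = 10.
P80 = 120 + ((56.8 − 34)/23)·10 = 120 + 9.91304 = 129.913.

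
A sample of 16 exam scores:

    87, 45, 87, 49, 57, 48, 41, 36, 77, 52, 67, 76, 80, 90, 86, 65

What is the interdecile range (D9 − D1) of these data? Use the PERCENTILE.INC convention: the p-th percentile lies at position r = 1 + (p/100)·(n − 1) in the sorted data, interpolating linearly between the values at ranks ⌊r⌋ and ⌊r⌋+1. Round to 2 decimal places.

Sorted: 36, 41, 45, 48, 49, 52, 57, 65, 67, 76, 77, 80, 86, 87, 87, 90.
n = 16.
P10: r = 2.5; ranks 2–3 are 41, 45; interpolating gives 43.
P90: r = 14.5; ranks 14–15 are 87, 87; interpolating gives 87.
Difference: 87 − 43 = 44.

44.00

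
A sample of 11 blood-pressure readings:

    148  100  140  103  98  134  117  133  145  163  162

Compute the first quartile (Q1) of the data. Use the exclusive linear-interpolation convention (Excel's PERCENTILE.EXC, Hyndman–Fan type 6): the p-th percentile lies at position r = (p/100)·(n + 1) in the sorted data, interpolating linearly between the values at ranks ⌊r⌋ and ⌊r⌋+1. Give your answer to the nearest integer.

Sorted: 98, 100, 103, 117, 133, 134, 140, 145, 148, 162, 163.
n = 11.
r = (25/100)·(11 + 1) = 3.
r is an integer, so P25 is the value at rank 3: 103.

103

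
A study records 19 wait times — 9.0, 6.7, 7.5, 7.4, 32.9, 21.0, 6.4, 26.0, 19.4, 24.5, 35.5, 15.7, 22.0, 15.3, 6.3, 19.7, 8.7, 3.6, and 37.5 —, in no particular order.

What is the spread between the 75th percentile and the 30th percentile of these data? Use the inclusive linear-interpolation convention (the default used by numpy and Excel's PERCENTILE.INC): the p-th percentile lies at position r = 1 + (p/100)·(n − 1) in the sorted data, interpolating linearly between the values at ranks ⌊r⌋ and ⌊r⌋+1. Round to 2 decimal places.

Sorted: 3.6, 6.3, 6.4, 6.7, 7.4, 7.5, 8.7, 9.0, 15.3, 15.7, 19.4, 19.7, 21.0, 22.0, 24.5, 26.0, 32.9, 35.5, 37.5.
n = 19.
P30: r = 6.4; ranks 6–7 are 7.5, 8.7; interpolating gives 7.98.
P75: r = 14.5; ranks 14–15 are 22.0, 24.5; interpolating gives 23.25.
Difference: 23.25 − 7.98 = 15.27.

15.27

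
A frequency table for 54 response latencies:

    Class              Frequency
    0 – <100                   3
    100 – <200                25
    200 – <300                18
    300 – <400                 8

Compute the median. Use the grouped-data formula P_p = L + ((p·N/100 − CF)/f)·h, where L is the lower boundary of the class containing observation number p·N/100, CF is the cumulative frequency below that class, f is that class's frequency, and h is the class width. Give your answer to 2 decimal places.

N = 54; target position k = 50/100 · 54 = 27.
Cumulative frequencies: 3, 28, 46, 54.
Observation 27 falls in the class 100 – <200.
L = 100, CF = 3, f = 25, h = 100.
P50 = 100 + ((27 − 3)/25)·100 = 100 + 96 = 196.

196.00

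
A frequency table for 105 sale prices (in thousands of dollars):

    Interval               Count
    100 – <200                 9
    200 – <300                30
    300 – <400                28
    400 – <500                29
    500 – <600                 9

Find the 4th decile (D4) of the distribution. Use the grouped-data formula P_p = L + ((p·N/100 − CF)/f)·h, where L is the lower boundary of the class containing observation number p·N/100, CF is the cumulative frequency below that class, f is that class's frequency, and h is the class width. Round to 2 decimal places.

310.71

N = 105; target position k = 40/100 · 105 = 42.
Cumulative frequencies: 9, 39, 67, 96, 105.
Observation 42 falls in the class 300 – <400.
L = 300, CF = 39, f = 28, h = 100.
P40 = 300 + ((42 − 39)/28)·100 = 300 + 10.7143 = 310.714.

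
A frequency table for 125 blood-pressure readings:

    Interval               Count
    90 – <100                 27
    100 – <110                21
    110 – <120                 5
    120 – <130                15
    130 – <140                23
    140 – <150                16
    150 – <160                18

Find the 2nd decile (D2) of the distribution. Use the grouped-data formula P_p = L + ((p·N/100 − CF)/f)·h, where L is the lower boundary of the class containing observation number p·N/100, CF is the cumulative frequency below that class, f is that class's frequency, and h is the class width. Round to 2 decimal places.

N = 125; target position k = 20/100 · 125 = 25.
Cumulative frequencies: 27, 48, 53, 68, 91, 107, 125.
Observation 25 falls in the class 90 – <100.
L = 90, CF = 0, f = 27, h = 10.
P20 = 90 + ((25 − 0)/27)·10 = 90 + 9.25926 = 99.2593.

99.26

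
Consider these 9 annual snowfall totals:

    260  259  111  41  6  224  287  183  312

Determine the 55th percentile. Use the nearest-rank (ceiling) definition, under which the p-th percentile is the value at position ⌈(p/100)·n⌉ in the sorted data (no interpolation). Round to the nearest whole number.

224

Sorted: 6, 41, 111, 183, 224, 259, 260, 287, 312.
n = 9.
Position = ⌈55/100 · 9⌉ = ⌈4.95⌉ = 5.
The value at rank 5 is 224.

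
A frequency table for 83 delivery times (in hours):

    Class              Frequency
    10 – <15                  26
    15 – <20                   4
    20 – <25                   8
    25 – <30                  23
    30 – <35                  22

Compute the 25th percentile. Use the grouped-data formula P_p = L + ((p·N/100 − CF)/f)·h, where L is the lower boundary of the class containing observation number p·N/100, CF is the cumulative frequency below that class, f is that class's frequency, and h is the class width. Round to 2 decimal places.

N = 83; target position k = 25/100 · 83 = 20.75.
Cumulative frequencies: 26, 30, 38, 61, 83.
Observation 20.75 falls in the class 10 – <15.
L = 10, CF = 0, f = 26, h = 5.
P25 = 10 + ((20.75 − 0)/26)·5 = 10 + 3.99038 = 13.9904.

13.99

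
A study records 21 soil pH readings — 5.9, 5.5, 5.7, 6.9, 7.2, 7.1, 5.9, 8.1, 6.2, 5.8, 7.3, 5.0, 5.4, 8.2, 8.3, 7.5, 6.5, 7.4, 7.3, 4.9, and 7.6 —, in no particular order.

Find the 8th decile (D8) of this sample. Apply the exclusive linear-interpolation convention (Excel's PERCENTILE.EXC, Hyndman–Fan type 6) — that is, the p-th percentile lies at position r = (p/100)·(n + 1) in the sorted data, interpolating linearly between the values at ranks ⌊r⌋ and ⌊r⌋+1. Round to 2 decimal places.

Sorted: 4.9, 5.0, 5.4, 5.5, 5.7, 5.8, 5.9, 5.9, 6.2, 6.5, 6.9, 7.1, 7.2, 7.3, 7.3, 7.4, 7.5, 7.6, 8.1, 8.2, 8.3.
n = 21.
r = (80/100)·(21 + 1) = 17.6.
Rank 17 is 7.5 and rank 18 is 7.6.
Interpolate: 7.5 + 0.6·(7.6 − 7.5) = 7.5 + 0.6·0.1 = 7.56.

7.56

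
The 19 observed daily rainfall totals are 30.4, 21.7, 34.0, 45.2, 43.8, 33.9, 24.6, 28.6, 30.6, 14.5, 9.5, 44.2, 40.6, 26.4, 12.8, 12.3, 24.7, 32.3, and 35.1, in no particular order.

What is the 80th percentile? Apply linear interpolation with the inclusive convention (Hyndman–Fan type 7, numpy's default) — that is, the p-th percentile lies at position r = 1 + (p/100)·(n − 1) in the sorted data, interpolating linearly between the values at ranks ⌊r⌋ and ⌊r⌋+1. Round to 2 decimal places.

Sorted: 9.5, 12.3, 12.8, 14.5, 21.7, 24.6, 24.7, 26.4, 28.6, 30.4, 30.6, 32.3, 33.9, 34.0, 35.1, 40.6, 43.8, 44.2, 45.2.
n = 19.
r = 1 + (80/100)·(19 − 1) = 1 + 14.4 = 15.4.
Rank 15 is 35.1 and rank 16 is 40.6.
Interpolate: 35.1 + 0.4·(40.6 − 35.1) = 35.1 + 0.4·5.5 = 37.3.

37.30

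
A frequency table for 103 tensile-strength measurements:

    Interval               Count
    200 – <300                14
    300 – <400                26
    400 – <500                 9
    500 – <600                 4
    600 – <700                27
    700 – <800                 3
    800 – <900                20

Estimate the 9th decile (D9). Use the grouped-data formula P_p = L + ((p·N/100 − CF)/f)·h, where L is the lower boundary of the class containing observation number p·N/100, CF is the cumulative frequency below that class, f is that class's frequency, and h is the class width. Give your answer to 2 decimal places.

848.50

N = 103; target position k = 90/100 · 103 = 92.7.
Cumulative frequencies: 14, 40, 49, 53, 80, 83, 103.
Observation 92.7 falls in the class 800 – <900.
L = 800, CF = 83, f = 20, h = 100.
P90 = 800 + ((92.7 − 83)/20)·100 = 800 + 48.5 = 848.5.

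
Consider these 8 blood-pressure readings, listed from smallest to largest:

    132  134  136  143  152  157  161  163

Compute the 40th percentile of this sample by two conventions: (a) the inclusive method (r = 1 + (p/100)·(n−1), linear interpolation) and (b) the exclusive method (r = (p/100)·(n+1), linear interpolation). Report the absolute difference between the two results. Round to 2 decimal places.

1.40

n = 8.
(a) r = 3.8; between ranks 3 (136) and 4 (143): 141.6.
(b) r = 3.6; between ranks 3 (136) and 4 (143): 140.2.
|141.6 − 140.2| = 1.4.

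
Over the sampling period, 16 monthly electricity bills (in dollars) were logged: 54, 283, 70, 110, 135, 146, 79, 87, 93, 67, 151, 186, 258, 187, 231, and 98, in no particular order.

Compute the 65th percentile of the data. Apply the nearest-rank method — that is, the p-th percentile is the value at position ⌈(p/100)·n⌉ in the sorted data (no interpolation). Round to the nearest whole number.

151

Sorted: 54, 67, 70, 79, 87, 93, 98, 110, 135, 146, 151, 186, 187, 231, 258, 283.
n = 16.
Position = ⌈65/100 · 16⌉ = ⌈10.4⌉ = 11.
The value at rank 11 is 151.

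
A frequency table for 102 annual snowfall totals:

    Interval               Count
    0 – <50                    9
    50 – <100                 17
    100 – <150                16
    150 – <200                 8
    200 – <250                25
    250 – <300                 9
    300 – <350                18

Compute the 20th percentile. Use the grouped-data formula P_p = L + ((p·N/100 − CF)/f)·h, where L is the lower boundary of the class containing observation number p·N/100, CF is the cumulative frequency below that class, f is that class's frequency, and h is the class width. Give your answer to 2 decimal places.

83.53

N = 102; target position k = 20/100 · 102 = 20.4.
Cumulative frequencies: 9, 26, 42, 50, 75, 84, 102.
Observation 20.4 falls in the class 50 – <100.
L = 50, CF = 9, f = 17, h = 50.
P20 = 50 + ((20.4 − 9)/17)·50 = 50 + 33.5294 = 83.5294.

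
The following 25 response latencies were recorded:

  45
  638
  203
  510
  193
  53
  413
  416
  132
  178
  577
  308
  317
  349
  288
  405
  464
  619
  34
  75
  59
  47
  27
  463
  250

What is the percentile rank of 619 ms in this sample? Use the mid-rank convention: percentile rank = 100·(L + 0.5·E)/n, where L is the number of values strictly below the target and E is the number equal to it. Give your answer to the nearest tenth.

94.0

Sorted: 27, 34, 45, 47, 53, 59, 75, 132, 178, 193, 203, 250, 288, 308, 317, 349, 405, 413, 416, 463, 464, 510, 577, 619, 638.
Count below 619: L = 23; count equal: E = 1; n = 25.
Percentile rank = 100·(23 + 0.5·1)/25 = 100·23.5/25 = 94.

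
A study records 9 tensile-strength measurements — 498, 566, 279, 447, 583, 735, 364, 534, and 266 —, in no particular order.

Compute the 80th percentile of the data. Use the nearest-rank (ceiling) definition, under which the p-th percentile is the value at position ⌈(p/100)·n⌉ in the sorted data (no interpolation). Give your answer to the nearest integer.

583

Sorted: 266, 279, 364, 447, 498, 534, 566, 583, 735.
n = 9.
Position = ⌈80/100 · 9⌉ = ⌈7.2⌉ = 8.
The value at rank 8 is 583.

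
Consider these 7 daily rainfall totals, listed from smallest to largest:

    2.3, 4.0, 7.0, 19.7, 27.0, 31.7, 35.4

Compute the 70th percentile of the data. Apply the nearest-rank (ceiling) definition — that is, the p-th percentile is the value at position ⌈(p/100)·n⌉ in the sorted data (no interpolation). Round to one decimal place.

n = 7.
Position = ⌈70/100 · 7⌉ = ⌈4.9⌉ = 5.
The value at rank 5 is 27.0.

27.0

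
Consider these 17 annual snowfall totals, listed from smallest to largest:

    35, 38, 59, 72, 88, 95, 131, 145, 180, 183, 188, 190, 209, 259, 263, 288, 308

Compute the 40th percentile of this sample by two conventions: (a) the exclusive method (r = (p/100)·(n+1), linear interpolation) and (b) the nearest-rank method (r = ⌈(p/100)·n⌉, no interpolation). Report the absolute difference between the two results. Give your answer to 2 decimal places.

2.80

n = 17.
(a) r = 7.2; between ranks 7 (131) and 8 (145): 133.8.
(b) the nearest-rank method: rank 7 → 131.
|133.8 − 131| = 2.8.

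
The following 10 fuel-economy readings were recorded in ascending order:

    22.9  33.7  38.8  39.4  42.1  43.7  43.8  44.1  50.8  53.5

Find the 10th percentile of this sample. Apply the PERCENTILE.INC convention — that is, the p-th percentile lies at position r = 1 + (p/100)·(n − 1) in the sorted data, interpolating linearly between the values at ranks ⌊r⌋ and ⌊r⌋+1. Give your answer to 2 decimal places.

32.62

n = 10.
r = 1 + (10/100)·(10 − 1) = 1 + 0.9 = 1.9.
Rank 1 is 22.9 and rank 2 is 33.7.
Interpolate: 22.9 + 0.9·(33.7 − 22.9) = 22.9 + 0.9·10.8 = 32.62.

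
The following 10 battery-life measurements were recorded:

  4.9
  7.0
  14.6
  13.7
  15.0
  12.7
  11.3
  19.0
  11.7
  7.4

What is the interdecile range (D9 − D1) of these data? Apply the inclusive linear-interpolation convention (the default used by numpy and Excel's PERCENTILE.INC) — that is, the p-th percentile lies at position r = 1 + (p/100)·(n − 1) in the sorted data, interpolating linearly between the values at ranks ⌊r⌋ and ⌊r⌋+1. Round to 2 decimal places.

Sorted: 4.9, 7.0, 7.4, 11.3, 11.7, 12.7, 13.7, 14.6, 15.0, 19.0.
n = 10.
P10: r = 1.9; ranks 1–2 are 4.9, 7.0; interpolating gives 6.79.
P90: r = 9.1; ranks 9–10 are 15.0, 19.0; interpolating gives 15.4.
Difference: 15.4 − 6.79 = 8.61.

8.61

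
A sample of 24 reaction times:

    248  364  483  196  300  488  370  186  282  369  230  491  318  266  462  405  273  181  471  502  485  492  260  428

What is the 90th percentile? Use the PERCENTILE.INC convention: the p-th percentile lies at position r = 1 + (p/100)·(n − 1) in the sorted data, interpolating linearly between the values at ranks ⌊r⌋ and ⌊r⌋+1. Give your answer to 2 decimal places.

Sorted: 181, 186, 196, 230, 248, 260, 266, 273, 282, 300, 318, 364, 369, 370, 405, 428, 462, 471, 483, 485, 488, 491, 492, 502.
n = 24.
r = 1 + (90/100)·(24 − 1) = 1 + 20.7 = 21.7.
Rank 21 is 488 and rank 22 is 491.
Interpolate: 488 + 0.7·(491 − 488) = 488 + 0.7·3 = 490.1.

490.10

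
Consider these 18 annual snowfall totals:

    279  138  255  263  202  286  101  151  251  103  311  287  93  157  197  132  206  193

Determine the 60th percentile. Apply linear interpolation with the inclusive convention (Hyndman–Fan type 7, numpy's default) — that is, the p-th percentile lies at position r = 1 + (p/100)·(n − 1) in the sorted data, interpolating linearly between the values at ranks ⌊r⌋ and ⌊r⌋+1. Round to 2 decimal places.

Sorted: 93, 101, 103, 132, 138, 151, 157, 193, 197, 202, 206, 251, 255, 263, 279, 286, 287, 311.
n = 18.
r = 1 + (60/100)·(18 − 1) = 1 + 10.2 = 11.2.
Rank 11 is 206 and rank 12 is 251.
Interpolate: 206 + 0.2·(251 − 206) = 206 + 0.2·45 = 215.

215.00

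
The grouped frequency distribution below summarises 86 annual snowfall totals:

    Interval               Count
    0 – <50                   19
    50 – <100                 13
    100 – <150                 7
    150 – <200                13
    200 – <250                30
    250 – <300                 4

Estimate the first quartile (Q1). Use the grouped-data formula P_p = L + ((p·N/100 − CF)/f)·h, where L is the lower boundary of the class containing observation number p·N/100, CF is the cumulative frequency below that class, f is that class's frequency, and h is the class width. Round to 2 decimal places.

59.62

N = 86; target position k = 25/100 · 86 = 21.5.
Cumulative frequencies: 19, 32, 39, 52, 82, 86.
Observation 21.5 falls in the class 50 – <100.
L = 50, CF = 19, f = 13, h = 50.
P25 = 50 + ((21.5 − 19)/13)·50 = 50 + 9.61538 = 59.6154.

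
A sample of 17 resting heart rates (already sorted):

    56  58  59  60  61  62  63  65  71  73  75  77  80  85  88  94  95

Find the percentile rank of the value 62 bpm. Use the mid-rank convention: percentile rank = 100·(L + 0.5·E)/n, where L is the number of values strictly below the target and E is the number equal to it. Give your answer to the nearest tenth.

Count below 62: L = 5; count equal: E = 1; n = 17.
Percentile rank = 100·(5 + 0.5·1)/17 = 100·5.5/17 = 32.35.

32.4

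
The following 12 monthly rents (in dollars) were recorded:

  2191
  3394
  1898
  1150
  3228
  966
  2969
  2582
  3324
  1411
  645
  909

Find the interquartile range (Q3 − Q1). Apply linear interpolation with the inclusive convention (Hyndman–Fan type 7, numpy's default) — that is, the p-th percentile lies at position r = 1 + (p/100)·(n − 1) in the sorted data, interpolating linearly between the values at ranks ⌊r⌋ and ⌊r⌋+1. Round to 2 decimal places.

1929.75

Sorted: 645, 909, 966, 1150, 1411, 1898, 2191, 2582, 2969, 3228, 3324, 3394.
n = 12.
P25: r = 3.75; ranks 3–4 are 966, 1150; interpolating gives 1104.
P75: r = 9.25; ranks 9–10 are 2969, 3228; interpolating gives 3033.75.
Difference: 3033.75 − 1104 = 1929.75.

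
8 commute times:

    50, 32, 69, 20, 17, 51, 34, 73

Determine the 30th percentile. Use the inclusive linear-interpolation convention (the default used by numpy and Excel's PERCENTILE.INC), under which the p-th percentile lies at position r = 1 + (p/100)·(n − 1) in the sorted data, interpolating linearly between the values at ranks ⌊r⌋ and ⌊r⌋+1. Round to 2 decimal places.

32.20

Sorted: 17, 20, 32, 34, 50, 51, 69, 73.
n = 8.
r = 1 + (30/100)·(8 − 1) = 1 + 2.1 = 3.1.
Rank 3 is 32 and rank 4 is 34.
Interpolate: 32 + 0.1·(34 − 32) = 32 + 0.1·2 = 32.2.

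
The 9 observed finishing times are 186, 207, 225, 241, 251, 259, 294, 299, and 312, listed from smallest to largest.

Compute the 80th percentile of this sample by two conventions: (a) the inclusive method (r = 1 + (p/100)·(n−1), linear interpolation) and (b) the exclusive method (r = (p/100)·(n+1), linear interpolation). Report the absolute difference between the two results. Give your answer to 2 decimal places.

3.00

n = 9.
(a) r = 7.4; between ranks 7 (294) and 8 (299): 296.
(b) r = 8 → value at rank 8 = 299.
|296 − 299| = 3.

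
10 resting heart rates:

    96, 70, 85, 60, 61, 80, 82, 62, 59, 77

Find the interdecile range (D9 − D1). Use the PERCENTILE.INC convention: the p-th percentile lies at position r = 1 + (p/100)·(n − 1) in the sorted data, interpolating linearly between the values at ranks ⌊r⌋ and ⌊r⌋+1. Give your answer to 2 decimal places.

26.20

Sorted: 59, 60, 61, 62, 70, 77, 80, 82, 85, 96.
n = 10.
P10: r = 1.9; ranks 1–2 are 59, 60; interpolating gives 59.9.
P90: r = 9.1; ranks 9–10 are 85, 96; interpolating gives 86.1.
Difference: 86.1 − 59.9 = 26.2.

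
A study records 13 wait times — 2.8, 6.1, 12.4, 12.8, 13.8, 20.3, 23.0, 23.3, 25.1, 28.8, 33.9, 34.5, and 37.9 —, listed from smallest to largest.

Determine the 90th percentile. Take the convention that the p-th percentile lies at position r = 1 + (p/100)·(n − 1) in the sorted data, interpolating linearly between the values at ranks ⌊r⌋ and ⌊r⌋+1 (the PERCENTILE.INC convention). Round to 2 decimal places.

n = 13.
r = 1 + (90/100)·(13 − 1) = 1 + 10.8 = 11.8.
Rank 11 is 33.9 and rank 12 is 34.5.
Interpolate: 33.9 + 0.8·(34.5 − 33.9) = 33.9 + 0.8·0.6 = 34.38.

34.38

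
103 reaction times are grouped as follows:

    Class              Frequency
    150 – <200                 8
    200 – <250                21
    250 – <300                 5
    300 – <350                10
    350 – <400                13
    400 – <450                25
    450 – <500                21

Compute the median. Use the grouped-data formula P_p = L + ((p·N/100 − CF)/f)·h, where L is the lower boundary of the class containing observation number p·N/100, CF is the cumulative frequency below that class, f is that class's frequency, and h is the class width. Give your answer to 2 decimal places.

N = 103; target position k = 50/100 · 103 = 51.5.
Cumulative frequencies: 8, 29, 34, 44, 57, 82, 103.
Observation 51.5 falls in the class 350 – <400.
L = 350, CF = 44, f = 13, h = 50.
P50 = 350 + ((51.5 − 44)/13)·50 = 350 + 28.8462 = 378.846.

378.85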